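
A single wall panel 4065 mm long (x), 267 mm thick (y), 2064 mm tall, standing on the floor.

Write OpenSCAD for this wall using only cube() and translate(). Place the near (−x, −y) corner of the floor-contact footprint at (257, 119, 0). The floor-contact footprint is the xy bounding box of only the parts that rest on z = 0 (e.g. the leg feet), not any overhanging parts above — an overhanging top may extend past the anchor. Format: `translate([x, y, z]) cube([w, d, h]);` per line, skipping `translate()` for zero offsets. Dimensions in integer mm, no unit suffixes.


translate([257, 119, 0]) cube([4065, 267, 2064]);


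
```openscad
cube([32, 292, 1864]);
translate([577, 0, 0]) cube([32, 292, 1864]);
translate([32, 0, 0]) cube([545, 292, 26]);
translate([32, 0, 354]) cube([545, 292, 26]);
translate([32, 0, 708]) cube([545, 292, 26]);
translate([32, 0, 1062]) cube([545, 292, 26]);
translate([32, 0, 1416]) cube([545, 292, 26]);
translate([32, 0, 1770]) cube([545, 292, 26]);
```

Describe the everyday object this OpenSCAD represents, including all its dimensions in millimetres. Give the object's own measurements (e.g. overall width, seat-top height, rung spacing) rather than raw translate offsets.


An open bookshelf. Two side panels, each 32 mm thick, 292 mm deep and 1864 mm tall, stand 609 mm apart (outside-to-outside). Between them sit 6 shelves, each 26 mm thick and 292 mm deep, spanning the full gap between the sides. The bottom shelf rests on the floor (its underside at z = 0) and the clear gap between one shelf's top and the next shelf's underside is 328 mm.


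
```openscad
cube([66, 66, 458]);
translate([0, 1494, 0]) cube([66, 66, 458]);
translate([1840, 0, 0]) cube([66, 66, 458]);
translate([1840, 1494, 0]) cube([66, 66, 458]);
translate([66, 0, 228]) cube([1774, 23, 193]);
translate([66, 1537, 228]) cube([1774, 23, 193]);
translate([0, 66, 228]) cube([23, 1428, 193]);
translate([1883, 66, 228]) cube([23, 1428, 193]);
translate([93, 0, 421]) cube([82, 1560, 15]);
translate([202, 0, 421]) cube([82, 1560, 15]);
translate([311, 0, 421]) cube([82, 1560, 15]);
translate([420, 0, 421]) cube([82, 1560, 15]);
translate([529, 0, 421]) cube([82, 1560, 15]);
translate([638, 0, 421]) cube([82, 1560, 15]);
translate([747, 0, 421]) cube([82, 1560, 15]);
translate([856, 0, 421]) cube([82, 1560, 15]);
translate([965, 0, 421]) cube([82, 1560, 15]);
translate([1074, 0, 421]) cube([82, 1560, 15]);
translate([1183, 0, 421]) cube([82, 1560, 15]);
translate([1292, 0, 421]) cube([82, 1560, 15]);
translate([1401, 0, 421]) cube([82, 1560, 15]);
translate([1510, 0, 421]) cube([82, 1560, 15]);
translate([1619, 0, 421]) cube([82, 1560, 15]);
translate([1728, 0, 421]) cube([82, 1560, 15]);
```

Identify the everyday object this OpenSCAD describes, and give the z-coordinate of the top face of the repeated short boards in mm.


A bed frame. The slat-top height is 436 mm.

Four posts, four rails, and a row of slats — a bed frame. Slats sit on the rails at z = 228 + 193 = 421; with slat thickness 15, the top is 436 mm.


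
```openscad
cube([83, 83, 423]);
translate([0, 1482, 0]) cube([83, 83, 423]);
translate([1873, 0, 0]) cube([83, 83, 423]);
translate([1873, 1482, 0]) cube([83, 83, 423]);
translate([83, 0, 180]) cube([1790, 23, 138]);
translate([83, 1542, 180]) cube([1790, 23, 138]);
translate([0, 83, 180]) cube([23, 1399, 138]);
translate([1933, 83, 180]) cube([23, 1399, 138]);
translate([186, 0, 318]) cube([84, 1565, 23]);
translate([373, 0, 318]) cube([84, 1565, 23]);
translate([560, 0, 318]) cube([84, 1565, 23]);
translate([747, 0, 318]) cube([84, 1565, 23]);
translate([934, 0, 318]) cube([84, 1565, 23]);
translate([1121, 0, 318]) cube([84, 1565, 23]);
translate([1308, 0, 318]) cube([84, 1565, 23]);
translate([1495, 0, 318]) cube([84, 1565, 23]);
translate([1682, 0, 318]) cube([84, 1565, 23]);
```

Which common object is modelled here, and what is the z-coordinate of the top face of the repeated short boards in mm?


A bed frame. The slat-top height is 341 mm.

Four posts, four rails, and a row of slats — a bed frame. Slats sit on the rails at z = 180 + 138 = 318; with slat thickness 23, the top is 341 mm.


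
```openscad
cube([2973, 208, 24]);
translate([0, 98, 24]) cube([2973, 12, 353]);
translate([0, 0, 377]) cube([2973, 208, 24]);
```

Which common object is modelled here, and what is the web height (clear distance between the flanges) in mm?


An I-beam. The web height is 353 mm.

Two wide flanges with a thin centred web — an I-beam. Overall 401 mm minus two 24 mm flanges gives a web of 401 − 2·24 = 353 mm.


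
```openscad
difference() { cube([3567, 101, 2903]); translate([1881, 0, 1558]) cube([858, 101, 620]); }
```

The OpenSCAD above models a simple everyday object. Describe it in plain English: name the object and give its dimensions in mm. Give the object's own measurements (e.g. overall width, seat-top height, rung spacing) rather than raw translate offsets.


A wall 3567 mm long (x), 101 mm thick (y), 2903 mm tall, with a rectangular window opening cut through it. The opening is 858 mm wide and 620 mm tall; its sill is at z = 1558 mm and its near (−x) edge is 1881 mm from the wall's −x end. The opening passes through the full wall thickness.


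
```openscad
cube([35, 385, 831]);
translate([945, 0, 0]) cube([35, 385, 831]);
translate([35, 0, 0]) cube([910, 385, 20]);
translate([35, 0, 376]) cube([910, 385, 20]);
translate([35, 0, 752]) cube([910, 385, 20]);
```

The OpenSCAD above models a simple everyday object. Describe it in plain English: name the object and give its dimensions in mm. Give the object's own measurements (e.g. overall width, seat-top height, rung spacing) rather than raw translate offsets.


An open bookshelf. Two side panels, each 35 mm thick, 385 mm deep and 831 mm tall, stand 980 mm apart (outside-to-outside). Between them sit 3 shelves, each 20 mm thick and 385 mm deep, spanning the full gap between the sides. The bottom shelf rests on the floor (its underside at z = 0) and the clear gap between one shelf's top and the next shelf's underside is 356 mm.


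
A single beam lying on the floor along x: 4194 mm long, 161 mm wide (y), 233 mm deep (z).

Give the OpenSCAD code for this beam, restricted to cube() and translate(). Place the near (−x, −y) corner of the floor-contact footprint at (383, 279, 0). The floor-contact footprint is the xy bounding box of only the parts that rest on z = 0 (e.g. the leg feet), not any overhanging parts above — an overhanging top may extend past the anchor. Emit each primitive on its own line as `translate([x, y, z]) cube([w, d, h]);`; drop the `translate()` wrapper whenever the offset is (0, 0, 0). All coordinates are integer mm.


translate([383, 279, 0]) cube([4194, 161, 233]);


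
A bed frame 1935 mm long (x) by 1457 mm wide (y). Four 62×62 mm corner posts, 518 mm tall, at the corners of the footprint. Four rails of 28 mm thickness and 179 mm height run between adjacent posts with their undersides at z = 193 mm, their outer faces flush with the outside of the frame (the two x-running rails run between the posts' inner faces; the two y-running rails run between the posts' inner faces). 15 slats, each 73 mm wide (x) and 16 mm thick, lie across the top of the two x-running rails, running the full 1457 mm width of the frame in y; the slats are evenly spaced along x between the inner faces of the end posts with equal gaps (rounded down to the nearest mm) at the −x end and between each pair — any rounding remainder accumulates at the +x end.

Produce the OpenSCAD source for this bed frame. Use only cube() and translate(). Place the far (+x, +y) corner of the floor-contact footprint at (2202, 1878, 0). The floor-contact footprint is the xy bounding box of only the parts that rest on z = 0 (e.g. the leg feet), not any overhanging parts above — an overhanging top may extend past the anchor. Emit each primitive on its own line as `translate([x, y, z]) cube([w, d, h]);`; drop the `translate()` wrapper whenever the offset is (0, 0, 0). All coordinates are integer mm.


translate([267, 421, 0]) cube([62, 62, 518]);
translate([267, 1816, 0]) cube([62, 62, 518]);
translate([2140, 421, 0]) cube([62, 62, 518]);
translate([2140, 1816, 0]) cube([62, 62, 518]);
translate([329, 421, 193]) cube([1811, 28, 179]);
translate([329, 1850, 193]) cube([1811, 28, 179]);
translate([267, 483, 193]) cube([28, 1333, 179]);
translate([2174, 483, 193]) cube([28, 1333, 179]);
translate([373, 421, 372]) cube([73, 1457, 16]);
translate([490, 421, 372]) cube([73, 1457, 16]);
translate([607, 421, 372]) cube([73, 1457, 16]);
translate([724, 421, 372]) cube([73, 1457, 16]);
translate([841, 421, 372]) cube([73, 1457, 16]);
translate([958, 421, 372]) cube([73, 1457, 16]);
translate([1075, 421, 372]) cube([73, 1457, 16]);
translate([1192, 421, 372]) cube([73, 1457, 16]);
translate([1309, 421, 372]) cube([73, 1457, 16]);
translate([1426, 421, 372]) cube([73, 1457, 16]);
translate([1543, 421, 372]) cube([73, 1457, 16]);
translate([1660, 421, 372]) cube([73, 1457, 16]);
translate([1777, 421, 372]) cube([73, 1457, 16]);
translate([1894, 421, 372]) cube([73, 1457, 16]);
translate([2011, 421, 372]) cube([73, 1457, 16]);


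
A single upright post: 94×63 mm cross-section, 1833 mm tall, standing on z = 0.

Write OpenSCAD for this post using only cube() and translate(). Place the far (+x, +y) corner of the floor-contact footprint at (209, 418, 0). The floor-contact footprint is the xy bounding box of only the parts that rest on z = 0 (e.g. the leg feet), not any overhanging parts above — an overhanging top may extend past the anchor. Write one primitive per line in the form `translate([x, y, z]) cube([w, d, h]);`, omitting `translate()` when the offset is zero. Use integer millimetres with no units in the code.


translate([115, 355, 0]) cube([94, 63, 1833]);


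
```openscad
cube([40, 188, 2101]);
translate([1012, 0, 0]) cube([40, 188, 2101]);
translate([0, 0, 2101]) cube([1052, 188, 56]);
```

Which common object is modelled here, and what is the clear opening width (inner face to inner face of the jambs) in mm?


A door frame. The clear opening width is 972 mm.

Two 2101 mm tall posts with a header on top — a door frame. The left jamb is 40 mm wide at x = 0; the right jamb starts at x = 1012. The clear opening is 1012 − 40 = 972 mm.


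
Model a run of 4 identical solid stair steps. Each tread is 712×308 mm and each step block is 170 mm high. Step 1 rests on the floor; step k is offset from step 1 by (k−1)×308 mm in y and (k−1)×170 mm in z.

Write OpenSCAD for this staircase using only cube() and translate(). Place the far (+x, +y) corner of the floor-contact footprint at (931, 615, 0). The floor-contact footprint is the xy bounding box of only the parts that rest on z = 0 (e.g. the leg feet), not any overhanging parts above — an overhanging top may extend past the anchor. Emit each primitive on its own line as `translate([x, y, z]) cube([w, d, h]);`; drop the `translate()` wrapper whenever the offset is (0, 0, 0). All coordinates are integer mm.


translate([219, 307, 0]) cube([712, 308, 170]);
translate([219, 615, 170]) cube([712, 308, 170]);
translate([219, 923, 340]) cube([712, 308, 170]);
translate([219, 1231, 510]) cube([712, 308, 170]);


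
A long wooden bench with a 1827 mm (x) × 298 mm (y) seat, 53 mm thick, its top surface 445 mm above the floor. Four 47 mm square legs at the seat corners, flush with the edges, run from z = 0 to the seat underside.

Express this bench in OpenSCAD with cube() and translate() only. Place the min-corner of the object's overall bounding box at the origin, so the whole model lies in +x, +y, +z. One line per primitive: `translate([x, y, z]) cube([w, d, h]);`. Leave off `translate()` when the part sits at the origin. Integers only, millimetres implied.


translate([0, 0, 392]) cube([1827, 298, 53]);
cube([47, 47, 392]);
translate([0, 251, 0]) cube([47, 47, 392]);
translate([1780, 0, 0]) cube([47, 47, 392]);
translate([1780, 251, 0]) cube([47, 47, 392]);


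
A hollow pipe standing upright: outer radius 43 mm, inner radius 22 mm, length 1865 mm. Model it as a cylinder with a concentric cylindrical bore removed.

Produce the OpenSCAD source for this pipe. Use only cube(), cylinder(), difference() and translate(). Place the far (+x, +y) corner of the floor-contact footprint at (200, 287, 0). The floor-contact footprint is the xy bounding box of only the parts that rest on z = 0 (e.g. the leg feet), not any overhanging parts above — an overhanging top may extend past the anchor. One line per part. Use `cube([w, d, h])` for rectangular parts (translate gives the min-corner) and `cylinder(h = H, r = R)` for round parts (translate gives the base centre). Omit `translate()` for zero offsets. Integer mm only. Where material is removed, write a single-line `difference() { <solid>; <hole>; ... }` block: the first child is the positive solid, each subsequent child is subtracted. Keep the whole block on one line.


difference() { translate([157, 244, 0]) cylinder(h = 1865, r = 43); translate([157, 244, 0]) cylinder(h = 1865, r = 22); }


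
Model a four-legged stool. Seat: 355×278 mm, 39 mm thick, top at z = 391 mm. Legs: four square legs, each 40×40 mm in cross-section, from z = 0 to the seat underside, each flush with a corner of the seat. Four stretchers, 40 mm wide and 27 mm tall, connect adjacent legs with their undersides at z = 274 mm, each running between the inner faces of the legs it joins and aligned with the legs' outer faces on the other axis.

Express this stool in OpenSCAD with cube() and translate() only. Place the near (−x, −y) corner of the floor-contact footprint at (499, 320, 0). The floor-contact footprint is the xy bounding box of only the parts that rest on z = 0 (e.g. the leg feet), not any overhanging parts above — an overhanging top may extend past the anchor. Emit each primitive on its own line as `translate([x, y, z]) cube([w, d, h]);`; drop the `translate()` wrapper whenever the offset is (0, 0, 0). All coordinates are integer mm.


translate([499, 320, 352]) cube([355, 278, 39]);
translate([499, 320, 0]) cube([40, 40, 352]);
translate([814, 320, 0]) cube([40, 40, 352]);
translate([499, 558, 0]) cube([40, 40, 352]);
translate([814, 558, 0]) cube([40, 40, 352]);
translate([539, 320, 274]) cube([275, 40, 27]);
translate([539, 558, 274]) cube([275, 40, 27]);
translate([499, 360, 274]) cube([40, 198, 27]);
translate([814, 360, 274]) cube([40, 198, 27]);


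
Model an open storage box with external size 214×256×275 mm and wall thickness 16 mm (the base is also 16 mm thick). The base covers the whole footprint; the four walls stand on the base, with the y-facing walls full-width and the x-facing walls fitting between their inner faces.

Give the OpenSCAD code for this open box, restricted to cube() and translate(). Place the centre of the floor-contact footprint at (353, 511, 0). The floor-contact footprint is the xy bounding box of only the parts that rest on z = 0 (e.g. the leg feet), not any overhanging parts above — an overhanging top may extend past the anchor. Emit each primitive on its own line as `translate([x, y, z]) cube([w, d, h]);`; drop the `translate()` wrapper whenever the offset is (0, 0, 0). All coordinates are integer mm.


translate([246, 383, 0]) cube([214, 256, 16]);
translate([246, 383, 16]) cube([214, 16, 259]);
translate([246, 623, 16]) cube([214, 16, 259]);
translate([246, 399, 16]) cube([16, 224, 259]);
translate([444, 399, 16]) cube([16, 224, 259]);


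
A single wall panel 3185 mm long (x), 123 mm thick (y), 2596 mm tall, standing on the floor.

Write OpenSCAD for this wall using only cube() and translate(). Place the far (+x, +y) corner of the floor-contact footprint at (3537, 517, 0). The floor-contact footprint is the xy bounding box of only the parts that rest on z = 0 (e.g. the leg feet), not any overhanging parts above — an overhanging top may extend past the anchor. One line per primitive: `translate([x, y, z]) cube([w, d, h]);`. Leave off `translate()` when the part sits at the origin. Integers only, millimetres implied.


translate([352, 394, 0]) cube([3185, 123, 2596]);


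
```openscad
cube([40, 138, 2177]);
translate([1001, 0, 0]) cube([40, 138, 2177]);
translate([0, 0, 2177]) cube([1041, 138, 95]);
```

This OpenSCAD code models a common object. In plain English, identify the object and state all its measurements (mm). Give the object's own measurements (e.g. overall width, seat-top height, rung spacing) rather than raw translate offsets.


A door frame. The clear opening is 961 mm wide and 2177 mm high. Two 40 mm wide jambs, 138 mm deep, stand either side of the opening from the floor to the top of the opening. A 95 mm thick head sits across the top of both jambs, spanning the full outside width of the frame.


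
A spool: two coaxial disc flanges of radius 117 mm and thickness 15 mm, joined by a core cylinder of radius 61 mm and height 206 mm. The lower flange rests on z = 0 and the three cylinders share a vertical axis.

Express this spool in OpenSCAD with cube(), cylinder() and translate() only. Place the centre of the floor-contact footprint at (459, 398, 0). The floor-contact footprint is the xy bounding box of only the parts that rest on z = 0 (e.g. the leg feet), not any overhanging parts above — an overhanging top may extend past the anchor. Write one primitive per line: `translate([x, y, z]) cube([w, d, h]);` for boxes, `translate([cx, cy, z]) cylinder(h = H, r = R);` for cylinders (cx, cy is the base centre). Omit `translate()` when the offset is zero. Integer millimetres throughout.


translate([459, 398, 0]) cylinder(h = 15, r = 117);
translate([459, 398, 15]) cylinder(h = 206, r = 61);
translate([459, 398, 221]) cylinder(h = 15, r = 117);


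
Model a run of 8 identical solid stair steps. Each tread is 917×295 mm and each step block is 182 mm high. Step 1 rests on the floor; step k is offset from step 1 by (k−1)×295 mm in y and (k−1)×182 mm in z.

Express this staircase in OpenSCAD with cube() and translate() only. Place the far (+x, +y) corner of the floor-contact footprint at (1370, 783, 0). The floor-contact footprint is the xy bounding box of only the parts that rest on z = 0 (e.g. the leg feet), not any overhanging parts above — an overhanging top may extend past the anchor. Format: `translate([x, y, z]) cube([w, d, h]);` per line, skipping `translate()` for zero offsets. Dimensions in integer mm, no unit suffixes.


translate([453, 488, 0]) cube([917, 295, 182]);
translate([453, 783, 182]) cube([917, 295, 182]);
translate([453, 1078, 364]) cube([917, 295, 182]);
translate([453, 1373, 546]) cube([917, 295, 182]);
translate([453, 1668, 728]) cube([917, 295, 182]);
translate([453, 1963, 910]) cube([917, 295, 182]);
translate([453, 2258, 1092]) cube([917, 295, 182]);
translate([453, 2553, 1274]) cube([917, 295, 182]);


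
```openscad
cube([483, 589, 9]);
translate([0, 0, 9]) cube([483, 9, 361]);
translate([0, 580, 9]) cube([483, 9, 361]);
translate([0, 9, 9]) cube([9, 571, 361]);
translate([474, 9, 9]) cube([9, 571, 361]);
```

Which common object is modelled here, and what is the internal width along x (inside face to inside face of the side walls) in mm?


An open box. The internal width is 465 mm.

A 483×589 base slab with four walls standing on it — an open box. The base is 483 mm wide and the walls are 9 mm thick, so the internal width is 483 − 2 × 9 = 465 mm.


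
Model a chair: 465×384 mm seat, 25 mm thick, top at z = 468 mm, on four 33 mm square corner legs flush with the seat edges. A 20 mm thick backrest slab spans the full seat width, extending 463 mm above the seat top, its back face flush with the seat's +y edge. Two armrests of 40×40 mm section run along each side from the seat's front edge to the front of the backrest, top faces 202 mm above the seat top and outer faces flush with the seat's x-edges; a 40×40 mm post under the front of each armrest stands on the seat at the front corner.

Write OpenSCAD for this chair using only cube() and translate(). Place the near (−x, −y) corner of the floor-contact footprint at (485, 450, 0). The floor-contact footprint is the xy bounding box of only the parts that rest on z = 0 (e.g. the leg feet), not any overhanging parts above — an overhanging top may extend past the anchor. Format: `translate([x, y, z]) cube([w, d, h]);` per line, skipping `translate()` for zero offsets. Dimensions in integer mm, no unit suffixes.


translate([485, 450, 443]) cube([465, 384, 25]);
translate([485, 450, 0]) cube([33, 33, 443]);
translate([917, 450, 0]) cube([33, 33, 443]);
translate([485, 801, 0]) cube([33, 33, 443]);
translate([917, 801, 0]) cube([33, 33, 443]);
translate([485, 814, 468]) cube([465, 20, 463]);
translate([485, 450, 630]) cube([40, 364, 40]);
translate([910, 450, 630]) cube([40, 364, 40]);
translate([485, 450, 468]) cube([40, 40, 162]);
translate([910, 450, 468]) cube([40, 40, 162]);


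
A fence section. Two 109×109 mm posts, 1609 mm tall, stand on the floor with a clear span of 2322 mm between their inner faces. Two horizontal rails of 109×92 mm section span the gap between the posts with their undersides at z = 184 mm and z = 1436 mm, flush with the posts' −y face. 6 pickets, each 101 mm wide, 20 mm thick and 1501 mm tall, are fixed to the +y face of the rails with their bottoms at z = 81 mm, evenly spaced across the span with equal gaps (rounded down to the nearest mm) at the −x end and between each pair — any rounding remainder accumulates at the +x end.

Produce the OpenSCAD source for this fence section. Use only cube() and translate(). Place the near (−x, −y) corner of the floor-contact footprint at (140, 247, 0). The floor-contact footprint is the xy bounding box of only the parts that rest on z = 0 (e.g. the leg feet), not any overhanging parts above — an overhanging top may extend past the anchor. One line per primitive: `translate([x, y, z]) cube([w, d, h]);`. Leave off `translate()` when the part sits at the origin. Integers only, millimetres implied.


translate([140, 247, 0]) cube([109, 109, 1609]);
translate([2571, 247, 0]) cube([109, 109, 1609]);
translate([249, 247, 184]) cube([2322, 109, 92]);
translate([249, 247, 1436]) cube([2322, 109, 92]);
translate([494, 356, 81]) cube([101, 20, 1501]);
translate([840, 356, 81]) cube([101, 20, 1501]);
translate([1186, 356, 81]) cube([101, 20, 1501]);
translate([1532, 356, 81]) cube([101, 20, 1501]);
translate([1878, 356, 81]) cube([101, 20, 1501]);
translate([2224, 356, 81]) cube([101, 20, 1501]);


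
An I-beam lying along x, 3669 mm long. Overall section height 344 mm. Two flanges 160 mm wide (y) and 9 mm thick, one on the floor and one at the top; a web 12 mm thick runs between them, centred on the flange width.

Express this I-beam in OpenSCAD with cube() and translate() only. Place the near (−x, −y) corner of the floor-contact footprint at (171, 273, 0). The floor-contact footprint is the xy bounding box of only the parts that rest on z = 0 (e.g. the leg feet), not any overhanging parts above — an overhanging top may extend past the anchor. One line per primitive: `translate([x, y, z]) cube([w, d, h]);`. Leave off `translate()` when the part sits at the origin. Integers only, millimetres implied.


translate([171, 273, 0]) cube([3669, 160, 9]);
translate([171, 347, 9]) cube([3669, 12, 326]);
translate([171, 273, 335]) cube([3669, 160, 9]);


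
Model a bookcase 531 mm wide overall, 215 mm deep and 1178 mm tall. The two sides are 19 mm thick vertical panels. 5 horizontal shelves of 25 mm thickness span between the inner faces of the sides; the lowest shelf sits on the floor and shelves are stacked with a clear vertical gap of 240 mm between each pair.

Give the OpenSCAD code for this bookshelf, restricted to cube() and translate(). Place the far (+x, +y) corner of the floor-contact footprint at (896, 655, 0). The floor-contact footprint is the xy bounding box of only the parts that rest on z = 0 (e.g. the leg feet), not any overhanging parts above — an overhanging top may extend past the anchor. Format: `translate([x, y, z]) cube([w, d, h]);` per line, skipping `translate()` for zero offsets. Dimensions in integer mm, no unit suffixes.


translate([365, 440, 0]) cube([19, 215, 1178]);
translate([877, 440, 0]) cube([19, 215, 1178]);
translate([384, 440, 0]) cube([493, 215, 25]);
translate([384, 440, 265]) cube([493, 215, 25]);
translate([384, 440, 530]) cube([493, 215, 25]);
translate([384, 440, 795]) cube([493, 215, 25]);
translate([384, 440, 1060]) cube([493, 215, 25]);


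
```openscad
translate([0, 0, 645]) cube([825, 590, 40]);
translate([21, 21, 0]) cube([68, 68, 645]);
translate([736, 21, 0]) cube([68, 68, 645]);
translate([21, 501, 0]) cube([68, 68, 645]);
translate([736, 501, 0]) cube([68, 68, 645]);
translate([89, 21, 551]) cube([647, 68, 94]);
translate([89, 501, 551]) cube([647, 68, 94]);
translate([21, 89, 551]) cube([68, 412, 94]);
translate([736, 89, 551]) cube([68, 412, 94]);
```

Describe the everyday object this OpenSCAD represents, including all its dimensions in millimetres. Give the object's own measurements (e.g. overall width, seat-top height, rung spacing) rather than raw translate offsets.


A table: top 825 mm (x) × 590 mm (y), 40 mm thick, upper face at z = 685 mm, on four 68×68 mm square legs, each inset 21 mm from the nearest pair of top edges from z = 0 to the bottom of the top. Four apron rails, 68 mm thick and 94 mm tall, run between adjacent legs with their top edges flush with the underside of the top and their outer faces flush with the legs' outer faces.


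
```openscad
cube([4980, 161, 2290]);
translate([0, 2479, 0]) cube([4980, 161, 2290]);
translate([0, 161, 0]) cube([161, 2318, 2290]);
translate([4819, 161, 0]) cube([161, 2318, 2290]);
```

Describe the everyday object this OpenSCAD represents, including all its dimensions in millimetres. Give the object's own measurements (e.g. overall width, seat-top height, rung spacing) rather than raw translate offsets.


The wall frame of a small rectangular building: four walls, each 2290 mm tall and 161 mm thick, enclosing a footprint 4980 mm (x) by 2640 mm (y) outside-to-outside, with no floor or roof. The front and back walls (the −y and +y sides) span the full width; the two side walls fit between them.


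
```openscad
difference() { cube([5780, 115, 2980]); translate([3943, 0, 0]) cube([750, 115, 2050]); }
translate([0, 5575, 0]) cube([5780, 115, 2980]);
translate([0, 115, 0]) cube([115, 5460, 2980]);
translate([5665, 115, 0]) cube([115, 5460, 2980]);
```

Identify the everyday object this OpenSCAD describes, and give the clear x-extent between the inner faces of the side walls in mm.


A single room. The interior width is 5550 mm.

Four walls enclosing a rectangle with a door in the front wall — a room. Outside width 5780 minus two 115 mm walls gives 5550 mm.


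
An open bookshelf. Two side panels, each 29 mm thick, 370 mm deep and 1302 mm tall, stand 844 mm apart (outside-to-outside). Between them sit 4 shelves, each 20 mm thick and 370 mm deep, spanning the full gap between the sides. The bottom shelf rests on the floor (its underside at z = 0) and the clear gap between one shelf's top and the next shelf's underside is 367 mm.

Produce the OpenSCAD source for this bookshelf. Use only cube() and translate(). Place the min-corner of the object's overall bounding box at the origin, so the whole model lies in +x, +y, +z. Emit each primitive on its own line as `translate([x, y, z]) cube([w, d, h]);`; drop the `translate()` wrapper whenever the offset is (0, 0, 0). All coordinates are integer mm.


cube([29, 370, 1302]);
translate([815, 0, 0]) cube([29, 370, 1302]);
translate([29, 0, 0]) cube([786, 370, 20]);
translate([29, 0, 387]) cube([786, 370, 20]);
translate([29, 0, 774]) cube([786, 370, 20]);
translate([29, 0, 1161]) cube([786, 370, 20]);


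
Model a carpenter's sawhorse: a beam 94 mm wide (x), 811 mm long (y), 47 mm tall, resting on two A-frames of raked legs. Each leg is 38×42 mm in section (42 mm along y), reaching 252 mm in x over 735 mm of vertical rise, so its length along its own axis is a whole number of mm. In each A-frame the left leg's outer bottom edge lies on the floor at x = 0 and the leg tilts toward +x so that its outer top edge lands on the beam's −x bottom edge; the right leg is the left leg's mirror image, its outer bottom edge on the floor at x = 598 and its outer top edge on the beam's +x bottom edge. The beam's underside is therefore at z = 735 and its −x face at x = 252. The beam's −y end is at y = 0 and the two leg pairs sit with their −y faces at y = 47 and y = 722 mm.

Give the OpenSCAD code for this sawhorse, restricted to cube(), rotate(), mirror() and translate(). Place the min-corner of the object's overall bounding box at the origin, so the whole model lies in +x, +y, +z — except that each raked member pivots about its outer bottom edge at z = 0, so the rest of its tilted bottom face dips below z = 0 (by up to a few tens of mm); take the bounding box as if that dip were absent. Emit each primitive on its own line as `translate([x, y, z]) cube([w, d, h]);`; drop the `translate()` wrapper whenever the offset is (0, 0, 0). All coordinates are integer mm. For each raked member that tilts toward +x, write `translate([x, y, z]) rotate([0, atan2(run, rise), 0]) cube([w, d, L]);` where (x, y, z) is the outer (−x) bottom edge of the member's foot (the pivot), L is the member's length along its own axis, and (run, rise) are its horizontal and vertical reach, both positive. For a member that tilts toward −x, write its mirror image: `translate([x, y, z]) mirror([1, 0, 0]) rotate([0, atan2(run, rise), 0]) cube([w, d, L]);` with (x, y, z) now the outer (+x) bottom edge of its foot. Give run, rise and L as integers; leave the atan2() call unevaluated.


translate([252, 0, 735]) cube([94, 811, 47]);
translate([0, 47, 0]) rotate([0, atan2(252, 735), 0]) cube([38, 42, 777]);
translate([598, 47, 0]) mirror([1, 0, 0]) rotate([0, atan2(252, 735), 0]) cube([38, 42, 777]);
translate([0, 722, 0]) rotate([0, atan2(252, 735), 0]) cube([38, 42, 777]);
translate([598, 722, 0]) mirror([1, 0, 0]) rotate([0, atan2(252, 735), 0]) cube([38, 42, 777]);


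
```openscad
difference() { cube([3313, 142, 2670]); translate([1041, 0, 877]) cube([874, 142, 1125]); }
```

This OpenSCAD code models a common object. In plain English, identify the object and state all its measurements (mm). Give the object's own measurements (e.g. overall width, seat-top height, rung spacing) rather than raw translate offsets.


A wall 3313 mm long (x), 142 mm thick (y), 2670 mm tall, with a rectangular window opening cut through it. The opening is 874 mm wide and 1125 mm tall; its sill is at z = 877 mm and its near (−x) edge is 1041 mm from the wall's −x end. The opening passes through the full wall thickness.


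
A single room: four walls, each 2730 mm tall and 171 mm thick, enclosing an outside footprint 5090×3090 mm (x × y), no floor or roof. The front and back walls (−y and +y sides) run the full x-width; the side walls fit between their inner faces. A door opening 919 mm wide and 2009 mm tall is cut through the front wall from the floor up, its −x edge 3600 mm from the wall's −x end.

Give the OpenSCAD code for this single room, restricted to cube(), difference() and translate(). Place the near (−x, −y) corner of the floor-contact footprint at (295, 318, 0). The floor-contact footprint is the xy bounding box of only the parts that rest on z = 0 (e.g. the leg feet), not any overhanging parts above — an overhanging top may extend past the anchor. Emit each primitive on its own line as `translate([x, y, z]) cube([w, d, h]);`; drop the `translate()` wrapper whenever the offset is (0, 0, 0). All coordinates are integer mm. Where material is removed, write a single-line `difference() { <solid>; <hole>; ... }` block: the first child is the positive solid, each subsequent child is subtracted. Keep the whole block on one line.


difference() { translate([295, 318, 0]) cube([5090, 171, 2730]); translate([3895, 318, 0]) cube([919, 171, 2009]); }
translate([295, 3237, 0]) cube([5090, 171, 2730]);
translate([295, 489, 0]) cube([171, 2748, 2730]);
translate([5214, 489, 0]) cube([171, 2748, 2730]);


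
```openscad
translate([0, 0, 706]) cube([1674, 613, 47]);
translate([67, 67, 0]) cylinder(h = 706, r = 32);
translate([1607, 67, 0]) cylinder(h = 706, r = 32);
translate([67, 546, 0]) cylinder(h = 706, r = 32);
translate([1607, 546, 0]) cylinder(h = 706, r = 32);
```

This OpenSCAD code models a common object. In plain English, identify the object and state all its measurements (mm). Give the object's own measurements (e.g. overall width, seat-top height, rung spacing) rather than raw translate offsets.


A table: top 1674 mm (x) × 613 mm (y), 47 mm thick, upper face at z = 753 mm, on four round legs of 64 mm diameter, each leg's bounding box inset 35 mm from the nearest pair of top edges from z = 0 to the bottom of the top.


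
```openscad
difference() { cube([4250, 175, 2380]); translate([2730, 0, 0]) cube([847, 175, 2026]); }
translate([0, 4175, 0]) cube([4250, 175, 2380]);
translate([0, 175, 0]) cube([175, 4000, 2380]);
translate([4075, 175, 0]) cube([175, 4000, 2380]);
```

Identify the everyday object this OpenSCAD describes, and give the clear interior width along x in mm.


A single room. The interior width is 3900 mm.

Four walls enclosing a rectangle with a door in the front wall — a room. Outside width 4250 minus two 175 mm walls gives 3900 mm.


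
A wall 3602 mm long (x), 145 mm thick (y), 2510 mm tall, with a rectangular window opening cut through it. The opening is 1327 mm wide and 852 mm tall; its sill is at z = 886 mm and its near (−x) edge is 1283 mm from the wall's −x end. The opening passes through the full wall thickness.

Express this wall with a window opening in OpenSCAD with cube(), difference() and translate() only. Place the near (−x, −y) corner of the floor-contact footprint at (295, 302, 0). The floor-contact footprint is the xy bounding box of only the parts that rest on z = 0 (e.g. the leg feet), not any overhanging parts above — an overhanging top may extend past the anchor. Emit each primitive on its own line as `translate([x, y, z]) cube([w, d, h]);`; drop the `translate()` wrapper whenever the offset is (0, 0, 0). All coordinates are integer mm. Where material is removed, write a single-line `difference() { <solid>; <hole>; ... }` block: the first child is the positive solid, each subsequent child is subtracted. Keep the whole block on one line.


difference() { translate([295, 302, 0]) cube([3602, 145, 2510]); translate([1578, 302, 886]) cube([1327, 145, 852]); }


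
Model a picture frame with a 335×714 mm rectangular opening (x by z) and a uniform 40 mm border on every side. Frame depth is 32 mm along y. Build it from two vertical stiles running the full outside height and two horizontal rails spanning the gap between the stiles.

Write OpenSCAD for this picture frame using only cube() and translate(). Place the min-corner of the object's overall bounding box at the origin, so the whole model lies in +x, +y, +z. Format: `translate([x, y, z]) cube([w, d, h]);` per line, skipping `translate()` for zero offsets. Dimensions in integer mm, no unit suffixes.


cube([40, 32, 794]);
translate([375, 0, 0]) cube([40, 32, 794]);
translate([40, 0, 0]) cube([335, 32, 40]);
translate([40, 0, 754]) cube([335, 32, 40]);


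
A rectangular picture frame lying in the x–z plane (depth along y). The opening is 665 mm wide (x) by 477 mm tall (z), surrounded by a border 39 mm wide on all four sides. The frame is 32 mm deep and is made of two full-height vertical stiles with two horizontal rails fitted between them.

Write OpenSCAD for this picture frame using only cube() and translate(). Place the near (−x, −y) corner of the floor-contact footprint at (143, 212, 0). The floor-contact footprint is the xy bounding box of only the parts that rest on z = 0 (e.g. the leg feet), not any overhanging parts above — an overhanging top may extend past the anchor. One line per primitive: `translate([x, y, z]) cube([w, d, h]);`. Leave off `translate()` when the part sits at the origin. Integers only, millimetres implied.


translate([143, 212, 0]) cube([39, 32, 555]);
translate([847, 212, 0]) cube([39, 32, 555]);
translate([182, 212, 0]) cube([665, 32, 39]);
translate([182, 212, 516]) cube([665, 32, 39]);


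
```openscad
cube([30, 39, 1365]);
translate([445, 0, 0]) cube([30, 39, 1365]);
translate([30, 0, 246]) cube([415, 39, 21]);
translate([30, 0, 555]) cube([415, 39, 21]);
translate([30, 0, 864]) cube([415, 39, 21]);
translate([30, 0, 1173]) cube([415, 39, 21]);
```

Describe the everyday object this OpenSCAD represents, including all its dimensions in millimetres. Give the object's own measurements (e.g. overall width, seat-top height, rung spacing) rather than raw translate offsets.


A straight ladder. Two 30×39 mm vertical rails, 1365 mm tall, stand 475 mm apart (outside-to-outside) with their front faces coplanar on the −y side. 4 rungs, each 39 mm deep and 21 mm tall, span between the inner faces of the rails, front faces flush with the rails. The lowest rung's underside is at z = 246 mm and rungs are spaced 309 mm apart (underside to underside).


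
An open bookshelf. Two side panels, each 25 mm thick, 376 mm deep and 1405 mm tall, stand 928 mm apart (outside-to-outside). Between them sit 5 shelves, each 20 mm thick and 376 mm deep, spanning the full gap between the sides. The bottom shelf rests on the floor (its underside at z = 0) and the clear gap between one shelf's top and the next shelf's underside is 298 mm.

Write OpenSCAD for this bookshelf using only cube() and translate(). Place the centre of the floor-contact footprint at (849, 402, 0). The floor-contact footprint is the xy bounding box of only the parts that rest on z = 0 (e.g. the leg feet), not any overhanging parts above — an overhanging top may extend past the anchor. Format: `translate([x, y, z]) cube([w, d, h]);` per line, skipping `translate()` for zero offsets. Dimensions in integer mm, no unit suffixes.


translate([385, 214, 0]) cube([25, 376, 1405]);
translate([1288, 214, 0]) cube([25, 376, 1405]);
translate([410, 214, 0]) cube([878, 376, 20]);
translate([410, 214, 318]) cube([878, 376, 20]);
translate([410, 214, 636]) cube([878, 376, 20]);
translate([410, 214, 954]) cube([878, 376, 20]);
translate([410, 214, 1272]) cube([878, 376, 20]);


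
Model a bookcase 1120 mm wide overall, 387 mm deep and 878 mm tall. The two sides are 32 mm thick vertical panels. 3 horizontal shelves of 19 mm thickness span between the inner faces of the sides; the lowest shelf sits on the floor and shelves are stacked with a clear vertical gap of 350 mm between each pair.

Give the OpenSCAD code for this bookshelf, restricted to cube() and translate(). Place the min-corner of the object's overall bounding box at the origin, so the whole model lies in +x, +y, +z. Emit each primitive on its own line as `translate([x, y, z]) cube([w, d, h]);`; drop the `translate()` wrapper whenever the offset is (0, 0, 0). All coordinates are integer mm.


cube([32, 387, 878]);
translate([1088, 0, 0]) cube([32, 387, 878]);
translate([32, 0, 0]) cube([1056, 387, 19]);
translate([32, 0, 369]) cube([1056, 387, 19]);
translate([32, 0, 738]) cube([1056, 387, 19]);


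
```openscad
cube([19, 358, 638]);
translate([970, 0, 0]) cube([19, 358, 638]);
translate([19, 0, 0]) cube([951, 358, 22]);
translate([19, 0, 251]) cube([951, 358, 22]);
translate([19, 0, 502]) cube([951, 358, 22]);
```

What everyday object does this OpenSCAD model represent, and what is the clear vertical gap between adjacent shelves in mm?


A bookshelf. The clear shelf gap is 229 mm.

Two tall side panels with 3 horizontal boards between them — a bookshelf. The first two shelf undersides are at z = 0 and z = 251; with shelf thickness 22, the clear gap is 251 − 0 − 22 = 229 mm.


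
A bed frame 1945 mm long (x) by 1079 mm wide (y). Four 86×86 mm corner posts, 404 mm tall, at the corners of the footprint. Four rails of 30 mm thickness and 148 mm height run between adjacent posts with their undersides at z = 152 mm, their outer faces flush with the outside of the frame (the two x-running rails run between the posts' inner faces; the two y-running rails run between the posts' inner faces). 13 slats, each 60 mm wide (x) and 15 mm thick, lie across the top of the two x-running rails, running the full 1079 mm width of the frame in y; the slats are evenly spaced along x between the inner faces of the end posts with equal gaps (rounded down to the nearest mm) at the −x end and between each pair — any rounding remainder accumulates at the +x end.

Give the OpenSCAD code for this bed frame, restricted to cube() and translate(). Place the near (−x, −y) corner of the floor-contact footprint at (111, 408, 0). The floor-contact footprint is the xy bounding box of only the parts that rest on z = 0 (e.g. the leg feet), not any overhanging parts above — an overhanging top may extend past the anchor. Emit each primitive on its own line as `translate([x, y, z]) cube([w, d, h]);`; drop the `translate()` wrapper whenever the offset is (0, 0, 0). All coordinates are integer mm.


translate([111, 408, 0]) cube([86, 86, 404]);
translate([111, 1401, 0]) cube([86, 86, 404]);
translate([1970, 408, 0]) cube([86, 86, 404]);
translate([1970, 1401, 0]) cube([86, 86, 404]);
translate([197, 408, 152]) cube([1773, 30, 148]);
translate([197, 1457, 152]) cube([1773, 30, 148]);
translate([111, 494, 152]) cube([30, 907, 148]);
translate([2026, 494, 152]) cube([30, 907, 148]);
translate([267, 408, 300]) cube([60, 1079, 15]);
translate([397, 408, 300]) cube([60, 1079, 15]);
translate([527, 408, 300]) cube([60, 1079, 15]);
translate([657, 408, 300]) cube([60, 1079, 15]);
translate([787, 408, 300]) cube([60, 1079, 15]);
translate([917, 408, 300]) cube([60, 1079, 15]);
translate([1047, 408, 300]) cube([60, 1079, 15]);
translate([1177, 408, 300]) cube([60, 1079, 15]);
translate([1307, 408, 300]) cube([60, 1079, 15]);
translate([1437, 408, 300]) cube([60, 1079, 15]);
translate([1567, 408, 300]) cube([60, 1079, 15]);
translate([1697, 408, 300]) cube([60, 1079, 15]);
translate([1827, 408, 300]) cube([60, 1079, 15]);
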